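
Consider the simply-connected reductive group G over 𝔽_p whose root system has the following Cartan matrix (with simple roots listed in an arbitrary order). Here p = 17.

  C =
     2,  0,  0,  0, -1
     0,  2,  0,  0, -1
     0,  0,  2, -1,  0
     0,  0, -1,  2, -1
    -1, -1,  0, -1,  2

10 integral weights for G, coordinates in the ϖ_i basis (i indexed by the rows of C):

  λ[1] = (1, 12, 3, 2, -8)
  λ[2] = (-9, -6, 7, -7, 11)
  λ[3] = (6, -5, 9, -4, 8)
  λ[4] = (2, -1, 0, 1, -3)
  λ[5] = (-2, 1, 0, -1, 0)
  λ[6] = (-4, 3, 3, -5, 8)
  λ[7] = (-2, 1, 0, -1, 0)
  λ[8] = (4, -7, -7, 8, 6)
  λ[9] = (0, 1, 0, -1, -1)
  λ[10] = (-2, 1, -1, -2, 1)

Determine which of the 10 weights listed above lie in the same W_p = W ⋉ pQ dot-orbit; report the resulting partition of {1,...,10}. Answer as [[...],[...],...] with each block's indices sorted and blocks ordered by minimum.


Root system D_5: the 5×5 matrix C matches after relabeling.

Ā_17 reps of the 10 weights (D_5, coords as presented):

    λ_1 → (3, 4, 0, 2, 2)
    λ_2 → (1, 2, 1, 1, 4)
    λ_3 → (1, 2, 1, 1, 4)
    λ_4 → (1, 2, 1, 0, 0)
    λ_5 → (1, 2, 1, 0, 0)
    λ_6 → (3, 4, 0, 2, 2)
    λ_7 → (1, 2, 1, 0, 0)
    λ_8 → (1, 2, 1, 1, 4)
    λ_9 → (1, 2, 1, 0, 0)
    λ_10 → (1, 2, 1, 0, 0)

These 10 weights hit 3 W_17-dot-orbits; sizes (2, 3, 5):

[[1, 6], [2, 3, 8], [4, 5, 7, 9, 10]]


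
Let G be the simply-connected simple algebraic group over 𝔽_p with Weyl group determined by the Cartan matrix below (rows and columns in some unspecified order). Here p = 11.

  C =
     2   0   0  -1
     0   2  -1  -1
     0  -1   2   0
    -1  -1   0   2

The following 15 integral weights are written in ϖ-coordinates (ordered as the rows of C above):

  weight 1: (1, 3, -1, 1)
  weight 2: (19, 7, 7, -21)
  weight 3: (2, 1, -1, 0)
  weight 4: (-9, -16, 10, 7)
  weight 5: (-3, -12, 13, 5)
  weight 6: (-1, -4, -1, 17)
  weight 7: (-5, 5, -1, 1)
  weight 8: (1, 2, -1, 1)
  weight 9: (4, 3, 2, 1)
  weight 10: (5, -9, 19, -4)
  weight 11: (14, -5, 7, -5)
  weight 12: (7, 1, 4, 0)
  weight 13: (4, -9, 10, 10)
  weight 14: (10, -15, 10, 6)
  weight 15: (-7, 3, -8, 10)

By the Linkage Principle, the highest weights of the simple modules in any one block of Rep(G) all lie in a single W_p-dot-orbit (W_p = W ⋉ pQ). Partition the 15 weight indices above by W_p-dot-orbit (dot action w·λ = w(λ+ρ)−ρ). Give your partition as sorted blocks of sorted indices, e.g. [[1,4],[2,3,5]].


Cartan matrix: type A_4 (|W|=120); un-permuting the 4 rows.

Each λ_j+ρ reduced to Ā_11; 4-tuples below use C's row order:

  [1] (2, 4, 0, 2)
  [2] (3, 2, 0, 1)
  [3] (3, 2, 0, 1)
  [4] (3, 0, 4, 4)
  [5] (2, 4, 0, 2)
  [6] (3, 0, 4, 4)
  [7] (2, 4, 0, 2)
  [8] (2, 3, 0, 2)
  [9] (2, 4, 0, 2)
  [10] (3, 2, 0, 1)
  [11] (3, 0, 4, 4)
  [12] (3, 2, 0, 1)
  [13] (3, 3, 5, 0)
  [14] (3, 0, 4, 4)
  [15] (2, 3, 0, 2)

These 15 weights hit 5 W_11-dot-orbits; sizes (4, 4, 4, 2, 1):

[[1, 5, 7, 9], [2, 3, 10, 12], [4, 6, 11, 14], [8, 15], [13]]


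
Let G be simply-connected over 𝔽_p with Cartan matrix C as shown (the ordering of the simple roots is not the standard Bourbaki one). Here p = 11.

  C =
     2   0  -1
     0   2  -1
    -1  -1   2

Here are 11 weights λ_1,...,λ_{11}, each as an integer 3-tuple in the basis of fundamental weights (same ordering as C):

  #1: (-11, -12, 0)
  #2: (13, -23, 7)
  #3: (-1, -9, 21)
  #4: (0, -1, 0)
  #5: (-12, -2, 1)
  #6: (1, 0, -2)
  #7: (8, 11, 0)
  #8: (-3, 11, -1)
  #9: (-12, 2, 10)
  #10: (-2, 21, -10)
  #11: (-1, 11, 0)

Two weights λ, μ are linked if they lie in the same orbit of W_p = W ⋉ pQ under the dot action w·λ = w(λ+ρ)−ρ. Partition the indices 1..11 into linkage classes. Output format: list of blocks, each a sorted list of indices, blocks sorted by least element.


Type A_3, rank 3, |W|=24; reorder rows/cols to standard.

Alcove-folded reps (p=11, 11 weights, presented ϖ-order):

  1: (1, 0, 1)
  2: (8, 0, 0)
  3: (8, 0, 0)
  4: (1, 0, 1)
  5: (1, 9, 1)
  6: (1, 0, 1)
  7: (1, 0, 1)
  8: (1, 9, 1)
  9: (8, 0, 0)
  10: (1, 0, 1)
  11: (1, 9, 1)

These 11 weights hit 3 W_11-dot-orbits; sizes (5, 3, 3):

[[1, 4, 6, 7, 10], [2, 3, 9], [5, 8, 11]]


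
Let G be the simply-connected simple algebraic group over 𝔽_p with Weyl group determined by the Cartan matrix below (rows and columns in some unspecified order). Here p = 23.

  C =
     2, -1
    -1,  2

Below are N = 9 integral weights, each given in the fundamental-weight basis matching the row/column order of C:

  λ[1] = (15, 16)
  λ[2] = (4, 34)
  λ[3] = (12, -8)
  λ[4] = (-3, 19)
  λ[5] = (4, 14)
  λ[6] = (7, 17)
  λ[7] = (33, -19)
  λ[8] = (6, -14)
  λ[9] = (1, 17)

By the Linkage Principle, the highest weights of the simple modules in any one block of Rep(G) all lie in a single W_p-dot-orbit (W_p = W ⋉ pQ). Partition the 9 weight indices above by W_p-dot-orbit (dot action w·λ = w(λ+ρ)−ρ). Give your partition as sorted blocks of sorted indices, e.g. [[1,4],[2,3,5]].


Type A_2, rank 2, |W|=6; reorder rows/cols to standard.

W_23-reps of the 9 weights in Ā_23 (same 2-coord order as C):

  λ_1+ρ ↦ (6, 7);  λ_2+ρ ↦ (12, 6);  λ_3+ρ ↦ (6, 7);  λ_4+ρ ↦ (2, 18);  λ_5+ρ ↦ (5, 15);  λ_6+ρ ↦ (5, 15);  λ_7+ρ ↦ (5, 7);  λ_8+ρ ↦ (6, 7);  λ_9+ρ ↦ (2, 18)

Grouping the 9 weights by Ā_23-representative: 5 linkage classes.

[[1, 3, 8], [2], [4, 9], [5, 6], [7]]


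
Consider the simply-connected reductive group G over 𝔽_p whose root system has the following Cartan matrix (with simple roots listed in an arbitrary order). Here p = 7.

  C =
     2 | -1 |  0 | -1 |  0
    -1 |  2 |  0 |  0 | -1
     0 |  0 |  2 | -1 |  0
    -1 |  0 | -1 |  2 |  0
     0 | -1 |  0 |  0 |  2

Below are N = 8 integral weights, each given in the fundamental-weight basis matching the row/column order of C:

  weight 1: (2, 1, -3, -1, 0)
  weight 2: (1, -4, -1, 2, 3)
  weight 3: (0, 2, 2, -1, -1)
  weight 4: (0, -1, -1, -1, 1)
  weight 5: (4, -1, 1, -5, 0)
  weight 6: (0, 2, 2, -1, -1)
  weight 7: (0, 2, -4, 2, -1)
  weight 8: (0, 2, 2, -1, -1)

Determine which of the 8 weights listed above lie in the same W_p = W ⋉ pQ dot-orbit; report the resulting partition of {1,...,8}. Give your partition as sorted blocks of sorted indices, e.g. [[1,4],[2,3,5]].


C ↔ A_5 under row/col permutation; |W(A_5)| = 720.

Alcove-folded reps (p=7, 8 weights, presented ϖ-order):

    [1] (1, 2, 0, 2, 1)
    [2] (1, 2, 0, 2, 1)
    [3] (1, 3, 3, 0, 0)
    [4] (1, 0, 0, 0, 2)
    [5] (1, 0, 2, 2, 1)
    [6] (1, 3, 3, 0, 0)
    [7] (1, 3, 3, 0, 0)
    [8] (1, 3, 3, 0, 0)

Linkage partition of the 8 weights (4 classes, p=7):

[[1, 2], [3, 6, 7, 8], [4], [5]]


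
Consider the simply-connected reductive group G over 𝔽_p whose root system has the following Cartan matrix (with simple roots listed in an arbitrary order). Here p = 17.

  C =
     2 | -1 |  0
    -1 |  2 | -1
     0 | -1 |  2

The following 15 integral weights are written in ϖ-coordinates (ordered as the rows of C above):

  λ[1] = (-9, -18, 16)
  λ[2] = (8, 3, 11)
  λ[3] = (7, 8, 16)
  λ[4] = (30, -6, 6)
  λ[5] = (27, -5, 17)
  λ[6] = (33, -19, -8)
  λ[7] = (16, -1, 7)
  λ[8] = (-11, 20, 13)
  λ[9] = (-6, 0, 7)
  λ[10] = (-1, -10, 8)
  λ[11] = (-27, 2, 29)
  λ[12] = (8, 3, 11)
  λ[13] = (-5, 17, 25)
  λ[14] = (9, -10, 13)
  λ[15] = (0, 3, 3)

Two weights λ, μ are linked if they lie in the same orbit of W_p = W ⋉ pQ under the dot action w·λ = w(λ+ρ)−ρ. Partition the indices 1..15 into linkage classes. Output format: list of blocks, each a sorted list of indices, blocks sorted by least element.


C ↔ A_3 under row/col permutation; |W(A_3)| = 24.

λ_j+ρ reflected into Ā_17 (⟨·,θ^∨⟩≤17); 3-tuples as given:

    1: (9, 0, 0)
    2: (1, 4, 4)
    3: (9, 0, 0)
    4: (1, 9, 5)
    5: (7, 1, 3)
    6: (7, 1, 0)
    7: (9, 0, 0)
    8: (7, 1, 3)
    9: (1, 4, 4)
    10: (9, 0, 0)
    11: (7, 1, 3)
    12: (1, 4, 4)
    13: (7, 1, 3)
    14: (1, 9, 5)
    15: (1, 4, 4)

5 distinct reps among the 15 weights ⇒ 5 W_17-linkage classes:

[[1, 3, 7, 10], [2, 9, 12, 15], [4, 14], [5, 8, 11, 13], [6]]


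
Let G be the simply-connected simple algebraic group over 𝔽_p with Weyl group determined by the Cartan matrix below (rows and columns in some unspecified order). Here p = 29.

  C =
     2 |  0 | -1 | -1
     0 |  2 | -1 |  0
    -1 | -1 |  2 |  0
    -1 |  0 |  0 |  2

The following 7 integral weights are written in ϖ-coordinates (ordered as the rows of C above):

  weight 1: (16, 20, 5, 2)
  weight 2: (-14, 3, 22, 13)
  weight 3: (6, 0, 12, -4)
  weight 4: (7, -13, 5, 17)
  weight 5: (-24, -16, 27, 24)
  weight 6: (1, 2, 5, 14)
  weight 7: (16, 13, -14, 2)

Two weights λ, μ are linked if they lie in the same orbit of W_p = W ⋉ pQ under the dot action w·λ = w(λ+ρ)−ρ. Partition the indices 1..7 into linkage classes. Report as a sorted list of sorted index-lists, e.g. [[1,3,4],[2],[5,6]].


Dynkin diagram of C (from the 6 off-diagonal −1 entries): A_4.

Alcove-folded reps (p=29, 7 weights, presented ϖ-order):

  λ_1+ρ ↦ (2, 3, 6, 15)
  λ_2+ρ ↦ (13, 4, 10, 1)
  λ_3+ρ ↦ (4, 1, 13, 3)
  λ_4+ρ ↦ (2, 3, 6, 15)
  λ_5+ρ ↦ (13, 4, 10, 1)
  λ_6+ρ ↦ (2, 3, 6, 15)
  λ_7+ρ ↦ (4, 1, 13, 3)

3 distinct reps among the 7 weights ⇒ 3 W_29-linkage classes:

[[1, 4, 6], [2, 5], [3, 7]]


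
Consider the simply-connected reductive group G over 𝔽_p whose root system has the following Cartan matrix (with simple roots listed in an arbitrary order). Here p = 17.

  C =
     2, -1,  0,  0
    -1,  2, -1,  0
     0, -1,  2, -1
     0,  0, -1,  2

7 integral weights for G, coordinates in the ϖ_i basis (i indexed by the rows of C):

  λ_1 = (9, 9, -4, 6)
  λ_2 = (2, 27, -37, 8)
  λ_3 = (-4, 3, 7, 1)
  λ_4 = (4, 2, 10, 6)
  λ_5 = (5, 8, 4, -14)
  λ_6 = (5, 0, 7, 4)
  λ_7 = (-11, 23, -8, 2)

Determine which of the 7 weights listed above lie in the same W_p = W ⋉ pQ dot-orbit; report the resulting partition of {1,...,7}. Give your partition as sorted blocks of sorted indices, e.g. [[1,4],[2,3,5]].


Type A_4, rank 4, |W|=120; reorder rows/cols to standard.

Folding the 7 weights λ_j+ρ into Ā_17 (reps in the given 4-coord order):

  λ_1 → (3, 7, 0, 3);  λ_2 → (3, 1, 8, 2);  λ_3 → (3, 1, 8, 2);  λ_4 → (3, 1, 8, 2);  λ_5 → (3, 1, 8, 2);  λ_6 → (3, 1, 8, 2);  λ_7 → (3, 7, 0, 3)

These 7 weights hit 2 W_17-dot-orbits; sizes (2, 5):

[[1, 7], [2, 3, 4, 5, 6]]


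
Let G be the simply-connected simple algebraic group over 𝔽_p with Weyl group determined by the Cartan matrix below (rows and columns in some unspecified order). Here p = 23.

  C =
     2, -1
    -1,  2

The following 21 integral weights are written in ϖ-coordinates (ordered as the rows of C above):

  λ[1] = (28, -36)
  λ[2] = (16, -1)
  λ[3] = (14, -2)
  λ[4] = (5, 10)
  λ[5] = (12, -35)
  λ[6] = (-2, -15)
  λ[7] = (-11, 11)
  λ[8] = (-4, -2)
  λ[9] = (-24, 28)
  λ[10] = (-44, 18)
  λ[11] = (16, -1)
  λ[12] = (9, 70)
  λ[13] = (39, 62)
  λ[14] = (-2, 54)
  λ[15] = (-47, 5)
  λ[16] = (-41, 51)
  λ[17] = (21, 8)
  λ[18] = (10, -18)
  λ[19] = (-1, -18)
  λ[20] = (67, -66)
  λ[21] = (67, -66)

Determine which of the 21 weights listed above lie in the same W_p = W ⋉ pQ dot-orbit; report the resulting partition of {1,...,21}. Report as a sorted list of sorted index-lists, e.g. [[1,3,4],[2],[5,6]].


Type A_2, rank 2, |W|=6; reorder rows/cols to standard.

W_23-reps of the 21 weights in Ā_23 (same 2-coord order as C):

  λ_1 → (6, 11) · λ_2 → (17, 0) · λ_3 → (14, 1) · λ_4 → (6, 11) · λ_5 → (10, 2) · λ_6 → (14, 1) · λ_7 → (10, 2) · λ_8 → (1, 3) · λ_9 → (17, 0) · λ_10 → (1, 3) · λ_11 → (17, 0) · λ_12 → (10, 2) · λ_13 → (6, 11) · λ_14 → (14, 1) · λ_15 → (17, 0) · λ_16 → (6, 11) · λ_17 → (14, 1) · λ_18 → (6, 11) · λ_19 → (17, 0) · λ_20 → (1, 3) · λ_21 → (1, 3)

Partition of {1..21} into 5 W_23-dot-orbits:

[[1, 4, 13, 16, 18], [2, 9, 11, 15, 19], [3, 6, 14, 17], [5, 7, 12], [8, 10, 20, 21]]


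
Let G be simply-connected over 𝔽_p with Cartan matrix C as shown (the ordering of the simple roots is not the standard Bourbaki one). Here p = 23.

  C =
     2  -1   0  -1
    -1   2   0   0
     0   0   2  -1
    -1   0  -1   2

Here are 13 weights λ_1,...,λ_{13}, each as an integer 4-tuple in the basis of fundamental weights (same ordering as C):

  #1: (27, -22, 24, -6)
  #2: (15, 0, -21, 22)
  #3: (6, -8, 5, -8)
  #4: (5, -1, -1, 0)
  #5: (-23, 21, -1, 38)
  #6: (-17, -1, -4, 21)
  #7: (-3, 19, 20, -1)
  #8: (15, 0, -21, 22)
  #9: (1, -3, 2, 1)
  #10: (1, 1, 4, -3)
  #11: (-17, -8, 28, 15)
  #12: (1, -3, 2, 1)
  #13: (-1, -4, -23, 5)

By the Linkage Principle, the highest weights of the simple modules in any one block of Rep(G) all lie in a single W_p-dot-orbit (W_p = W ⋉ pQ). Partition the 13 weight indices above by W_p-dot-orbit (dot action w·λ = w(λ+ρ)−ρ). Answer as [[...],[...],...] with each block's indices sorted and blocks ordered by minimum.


Dynkin diagram of C (from the 6 off-diagonal −1 entries): A_4.

Each λ_j+ρ reduced to Ā_23; 4-tuples below use C's row order:

  [1] (0, 2, 3, 2)
  [2] (0, 16, 3, 3)
  [3] (6, 0, 0, 1)
  [4] (6, 0, 0, 1)
  [5] (6, 0, 0, 1)
  [6] (0, 16, 3, 3)
  [7] (0, 2, 3, 2)
  [8] (0, 16, 3, 3)
  [9] (0, 2, 3, 2)
  [10] (0, 2, 3, 2)
  [11] (6, 0, 0, 1)
  [12] (0, 2, 3, 2)
  [13] (0, 16, 3, 3)

The 13 indices split into 3 linkage classes (same alcove rep ⇔ same W_23-dot-orbit):

[[1, 7, 9, 10, 12], [2, 6, 8, 13], [3, 4, 5, 11]]


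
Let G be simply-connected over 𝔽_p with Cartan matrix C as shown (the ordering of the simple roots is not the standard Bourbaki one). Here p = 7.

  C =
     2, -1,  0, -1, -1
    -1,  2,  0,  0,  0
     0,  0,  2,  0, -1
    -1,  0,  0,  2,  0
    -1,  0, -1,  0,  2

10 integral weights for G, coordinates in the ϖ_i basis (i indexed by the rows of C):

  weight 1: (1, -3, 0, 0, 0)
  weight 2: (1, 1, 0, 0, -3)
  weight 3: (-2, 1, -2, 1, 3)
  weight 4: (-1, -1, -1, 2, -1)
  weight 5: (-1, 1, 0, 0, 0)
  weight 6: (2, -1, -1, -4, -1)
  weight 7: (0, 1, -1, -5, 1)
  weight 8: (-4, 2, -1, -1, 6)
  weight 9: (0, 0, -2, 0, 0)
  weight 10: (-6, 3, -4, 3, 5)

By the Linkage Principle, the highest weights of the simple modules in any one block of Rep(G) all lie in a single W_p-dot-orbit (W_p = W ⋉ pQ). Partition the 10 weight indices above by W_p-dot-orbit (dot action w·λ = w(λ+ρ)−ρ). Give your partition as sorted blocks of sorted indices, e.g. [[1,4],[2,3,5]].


Dynkin diagram of C (from the 8 off-diagonal −1 entries): D_5.

Each λ_j+ρ reduced to Ā_7; 5-tuples below use C's row order:

  λ_1 → (0, 2, 1, 1, 1)
  λ_2 → (0, 2, 1, 1, 1)
  λ_3 → (1, 1, 1, 1, 0)
  λ_4 → (0, 0, 0, 3, 0)
  λ_5 → (0, 2, 1, 1, 1)
  λ_6 → (0, 0, 0, 3, 0)
  λ_7 → (1, 1, 1, 1, 0)
  λ_8 → (0, 0, 0, 3, 0)
  λ_9 → (1, 1, 1, 1, 0)
  λ_10 → (1, 1, 1, 1, 0)

Partition of {1..10} into 3 W_7-dot-orbits:

[[1, 2, 5], [3, 7, 9, 10], [4, 6, 8]]


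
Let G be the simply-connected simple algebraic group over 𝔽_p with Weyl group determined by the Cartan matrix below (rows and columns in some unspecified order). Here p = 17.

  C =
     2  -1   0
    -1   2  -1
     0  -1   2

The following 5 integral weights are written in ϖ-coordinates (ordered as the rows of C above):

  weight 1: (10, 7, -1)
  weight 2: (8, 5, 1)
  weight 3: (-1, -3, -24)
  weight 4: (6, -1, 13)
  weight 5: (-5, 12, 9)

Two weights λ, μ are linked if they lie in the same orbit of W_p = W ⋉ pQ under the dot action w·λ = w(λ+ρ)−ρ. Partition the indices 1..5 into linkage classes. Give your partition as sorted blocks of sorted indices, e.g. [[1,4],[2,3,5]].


Dynkin diagram of C (from the 4 off-diagonal −1 entries): A_3.

W_17-reps of the 5 weights in Ā_17 (same 3-coord order as C):

  1: (9, 6, 2);  2: (9, 6, 2);  3: (9, 6, 2);  4: (3, 0, 10);  5: (2, 7, 4)

3 distinct reps among the 5 weights ⇒ 3 W_17-linkage classes:

[[1, 2, 3], [4], [5]]


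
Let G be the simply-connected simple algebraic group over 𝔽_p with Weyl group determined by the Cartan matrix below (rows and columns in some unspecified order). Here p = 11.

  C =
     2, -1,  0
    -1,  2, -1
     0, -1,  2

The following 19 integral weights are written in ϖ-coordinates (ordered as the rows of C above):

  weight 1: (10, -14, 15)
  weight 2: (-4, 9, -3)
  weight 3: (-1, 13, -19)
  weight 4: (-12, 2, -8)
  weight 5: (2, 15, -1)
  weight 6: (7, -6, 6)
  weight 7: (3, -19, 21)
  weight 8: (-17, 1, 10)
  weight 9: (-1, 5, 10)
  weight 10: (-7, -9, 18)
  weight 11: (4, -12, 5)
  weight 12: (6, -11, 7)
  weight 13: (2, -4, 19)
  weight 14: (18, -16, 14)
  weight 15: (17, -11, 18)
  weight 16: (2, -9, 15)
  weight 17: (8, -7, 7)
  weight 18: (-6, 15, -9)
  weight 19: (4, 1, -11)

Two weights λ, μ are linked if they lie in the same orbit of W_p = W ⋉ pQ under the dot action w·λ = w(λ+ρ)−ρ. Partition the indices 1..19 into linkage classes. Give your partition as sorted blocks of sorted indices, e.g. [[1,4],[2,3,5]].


C ↔ A_3 under row/col permutation; |W(A_3)| = 24.

W_11-reps of the 19 weights in Ā_11 (same 3-coord order as C):

    [1] (3, 6, 2)
    [2] (3, 5, 2)
    [3] (0, 3, 4)
    [4] (0, 3, 4)
    [5] (0, 3, 3)
    [6] (3, 5, 2)
    [7] (0, 3, 4)
    [8] (3, 6, 2)
    [9] (6, 0, 5)
    [10] (0, 3, 3)
    [11] (6, 0, 5)
    [12] (3, 5, 2)
    [13] (3, 6, 2)
    [14] (0, 3, 4)
    [15] (3, 5, 2)
    [16] (0, 3, 3)
    [17] (3, 6, 2)
    [18] (0, 3, 3)
    [19] (3, 5, 2)

5 distinct reps among the 19 weights ⇒ 5 W_11-linkage classes:

[[1, 8, 13, 17], [2, 6, 12, 15, 19], [3, 4, 7, 14], [5, 10, 16, 18], [9, 11]]


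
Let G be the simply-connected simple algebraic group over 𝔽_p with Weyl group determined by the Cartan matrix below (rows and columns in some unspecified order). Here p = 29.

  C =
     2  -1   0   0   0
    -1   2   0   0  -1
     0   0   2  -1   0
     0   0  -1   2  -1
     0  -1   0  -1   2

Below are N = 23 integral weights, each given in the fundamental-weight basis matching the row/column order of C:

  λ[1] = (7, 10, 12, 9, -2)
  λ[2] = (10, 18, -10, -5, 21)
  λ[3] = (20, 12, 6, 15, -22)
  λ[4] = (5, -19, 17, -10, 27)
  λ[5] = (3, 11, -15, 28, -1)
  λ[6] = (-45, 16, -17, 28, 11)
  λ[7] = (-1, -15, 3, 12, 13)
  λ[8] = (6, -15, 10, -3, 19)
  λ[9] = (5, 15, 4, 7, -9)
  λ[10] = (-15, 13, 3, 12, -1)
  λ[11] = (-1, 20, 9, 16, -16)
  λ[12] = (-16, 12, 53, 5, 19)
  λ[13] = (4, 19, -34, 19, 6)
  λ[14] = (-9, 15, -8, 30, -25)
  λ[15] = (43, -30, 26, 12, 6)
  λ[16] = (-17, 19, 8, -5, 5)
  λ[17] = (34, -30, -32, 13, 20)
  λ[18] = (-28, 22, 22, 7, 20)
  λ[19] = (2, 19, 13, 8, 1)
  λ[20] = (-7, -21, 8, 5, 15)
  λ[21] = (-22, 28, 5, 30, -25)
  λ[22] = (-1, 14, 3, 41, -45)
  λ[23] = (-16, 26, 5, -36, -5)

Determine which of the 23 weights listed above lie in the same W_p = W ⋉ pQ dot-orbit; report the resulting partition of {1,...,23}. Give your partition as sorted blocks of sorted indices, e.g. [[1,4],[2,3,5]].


Dynkin diagram of C (from the 8 off-diagonal −1 entries): A_5.

W_29-reps of the 23 weights in Ā_29 (same 5-coord order as C):

  λ_1 → (4, 6, 1, 9, 1);  λ_2 → (4, 6, 1, 9, 1);  λ_3 → (6, 8, 5, 0, 8);  λ_4 → (4, 6, 1, 9, 1);  λ_5 → (12, 0, 2, 13, 0);  λ_6 → (12, 0, 2, 13, 0);  λ_7 → (12, 0, 2, 13, 0);  λ_8 → (7, 7, 9, 2, 4);  λ_9 → (6, 8, 5, 0, 8);  λ_10 → (12, 0, 2, 13, 0);  λ_11 → (4, 2, 6, 2, 15);  λ_12 → (14, 4, 3, 4, 2);  λ_13 → (14, 4, 3, 4, 2);  λ_14 → (6, 8, 5, 0, 8);  λ_15 → (7, 7, 9, 2, 4);  λ_16 → (14, 4, 3, 4, 2);  λ_17 → (4, 2, 6, 2, 15);  λ_18 → (4, 2, 6, 2, 15);  λ_19 → (14, 4, 3, 4, 2);  λ_20 → (14, 4, 3, 4, 2);  λ_21 → (6, 8, 5, 0, 8);  λ_22 → (12, 0, 2, 13, 0);  λ_23 → (4, 2, 6, 2, 15)

Linkage partition of the 23 weights (6 classes, p=29):

[[1, 2, 4], [3, 9, 14, 21], [5, 6, 7, 10, 22], [8, 15], [11, 17, 18, 23], [12, 13, 16, 19, 20]]


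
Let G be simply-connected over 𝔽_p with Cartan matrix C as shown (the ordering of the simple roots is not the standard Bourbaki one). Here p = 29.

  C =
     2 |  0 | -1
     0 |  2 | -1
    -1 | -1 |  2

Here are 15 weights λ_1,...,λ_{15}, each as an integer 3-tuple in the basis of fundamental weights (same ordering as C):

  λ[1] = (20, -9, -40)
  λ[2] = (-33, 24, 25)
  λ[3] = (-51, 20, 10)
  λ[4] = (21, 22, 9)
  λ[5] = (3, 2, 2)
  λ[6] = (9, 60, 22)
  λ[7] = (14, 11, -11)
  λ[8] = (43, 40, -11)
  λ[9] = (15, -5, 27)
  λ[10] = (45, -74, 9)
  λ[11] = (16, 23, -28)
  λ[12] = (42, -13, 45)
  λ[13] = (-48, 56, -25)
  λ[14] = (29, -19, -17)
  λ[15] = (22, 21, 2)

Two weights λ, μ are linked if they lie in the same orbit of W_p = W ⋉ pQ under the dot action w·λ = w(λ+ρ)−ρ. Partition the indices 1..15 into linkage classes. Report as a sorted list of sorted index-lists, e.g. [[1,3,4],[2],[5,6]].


Cartan matrix: type A_3 (|W|=24); un-permuting the 3 rows.

Each λ_j+ρ reduced to Ā_29; 3-tuples below use C's row order:

  [1] (10, 3, 8) · [2] (4, 3, 3) · [3] (10, 3, 8) · [4] (4, 3, 3) · [5] (4, 3, 3) · [6] (4, 3, 3) · [7] (5, 2, 10) · [8] (5, 2, 10) · [9] (1, 11, 13) · [10] (5, 2, 10) · [11] (10, 3, 14) · [12] (5, 2, 10) · [13] (1, 11, 13) · [14] (1, 11, 13) · [15] (4, 3, 3)

The 15 indices split into 5 linkage classes (same alcove rep ⇔ same W_29-dot-orbit):

[[1, 3], [2, 4, 5, 6, 15], [7, 8, 10, 12], [9, 13, 14], [11]]


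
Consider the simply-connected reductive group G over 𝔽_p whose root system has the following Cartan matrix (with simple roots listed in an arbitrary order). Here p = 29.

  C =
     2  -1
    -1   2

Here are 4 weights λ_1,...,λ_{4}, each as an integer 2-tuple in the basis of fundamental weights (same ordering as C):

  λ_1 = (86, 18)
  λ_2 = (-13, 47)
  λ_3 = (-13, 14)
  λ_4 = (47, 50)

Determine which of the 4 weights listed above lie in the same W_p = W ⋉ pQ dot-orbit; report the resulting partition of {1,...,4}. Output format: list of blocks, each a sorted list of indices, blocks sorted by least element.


C ↔ A_2 under row/col permutation; |W(A_2)| = 6.

λ_j+ρ reflected into Ā_29 (⟨·,θ^∨⟩≤29); 2-tuples as given:

  λ_1+ρ ↦ (0, 19)
  λ_2+ρ ↦ (7, 10)
  λ_3+ρ ↦ (12, 3)
  λ_4+ρ ↦ (7, 10)

3 distinct reps among the 4 weights ⇒ 3 W_29-linkage classes:

[[1], [2, 4], [3]]


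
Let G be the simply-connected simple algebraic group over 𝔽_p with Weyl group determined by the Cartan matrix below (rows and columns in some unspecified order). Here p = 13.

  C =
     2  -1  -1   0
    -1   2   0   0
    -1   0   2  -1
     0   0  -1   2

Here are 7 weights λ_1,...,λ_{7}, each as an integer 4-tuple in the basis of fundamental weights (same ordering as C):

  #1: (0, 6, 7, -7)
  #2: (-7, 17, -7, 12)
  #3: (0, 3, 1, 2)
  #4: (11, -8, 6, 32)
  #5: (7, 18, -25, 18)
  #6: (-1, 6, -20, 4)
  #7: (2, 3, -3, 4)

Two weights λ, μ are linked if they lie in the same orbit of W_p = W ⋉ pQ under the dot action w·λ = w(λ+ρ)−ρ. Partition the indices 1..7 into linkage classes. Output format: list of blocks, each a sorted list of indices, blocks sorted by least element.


Cartan matrix: type A_4 (|W|=120); un-permuting the 4 rows.

Each λ_j+ρ reduced to Ā_13; 4-tuples below use C's row order:

  λ_1 → (1, 4, 2, 3)
  λ_2 → (6, 0, 1, 5)
  λ_3 → (1, 4, 2, 3)
  λ_4 → (6, 0, 1, 5)
  λ_5 → (1, 4, 2, 3)
  λ_6 → (6, 0, 1, 5)
  λ_7 → (1, 4, 2, 3)

2 distinct reps among the 7 weights ⇒ 2 W_13-linkage classes:

[[1, 3, 5, 7], [2, 4, 6]]


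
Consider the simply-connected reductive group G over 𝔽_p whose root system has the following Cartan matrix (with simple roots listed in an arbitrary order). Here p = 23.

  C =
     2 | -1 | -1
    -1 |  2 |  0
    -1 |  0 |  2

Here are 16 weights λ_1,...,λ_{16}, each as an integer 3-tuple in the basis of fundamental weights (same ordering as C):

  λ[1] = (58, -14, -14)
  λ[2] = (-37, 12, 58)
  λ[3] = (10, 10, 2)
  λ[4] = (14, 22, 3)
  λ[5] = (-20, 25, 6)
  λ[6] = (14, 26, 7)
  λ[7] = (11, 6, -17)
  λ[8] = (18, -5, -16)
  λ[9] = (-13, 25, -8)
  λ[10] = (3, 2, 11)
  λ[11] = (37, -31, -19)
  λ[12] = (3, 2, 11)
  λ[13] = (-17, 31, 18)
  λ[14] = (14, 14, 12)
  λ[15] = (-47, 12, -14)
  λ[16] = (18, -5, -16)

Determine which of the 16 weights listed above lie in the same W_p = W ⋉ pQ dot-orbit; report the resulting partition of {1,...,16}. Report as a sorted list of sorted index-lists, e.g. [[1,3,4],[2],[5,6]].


A_3 Cartan matrix, 3 simple roots permuted; ρ=(1,1,1).

Each λ_j+ρ reduced to Ā_23; 3-tuples below use C's row order:

  λ_1 → (13, 0, 0) · λ_2 → (13, 0, 0) · λ_3 → (11, 9, 1) · λ_4 → (0, 4, 15) · λ_5 → (7, 4, 9) · λ_6 → (0, 4, 15) · λ_7 → (4, 3, 12) · λ_8 → (0, 4, 15) · λ_9 → (7, 4, 9) · λ_10 → (4, 3, 12) · λ_11 → (3, 5, 7) · λ_12 → (4, 3, 12) · λ_13 → (7, 4, 9) · λ_14 → (3, 5, 7) · λ_15 → (13, 0, 0) · λ_16 → (0, 4, 15)

Grouping the 16 weights by Ā_23-representative: 6 linkage classes.

[[1, 2, 15], [3], [4, 6, 8, 16], [5, 9, 13], [7, 10, 12], [11, 14]]


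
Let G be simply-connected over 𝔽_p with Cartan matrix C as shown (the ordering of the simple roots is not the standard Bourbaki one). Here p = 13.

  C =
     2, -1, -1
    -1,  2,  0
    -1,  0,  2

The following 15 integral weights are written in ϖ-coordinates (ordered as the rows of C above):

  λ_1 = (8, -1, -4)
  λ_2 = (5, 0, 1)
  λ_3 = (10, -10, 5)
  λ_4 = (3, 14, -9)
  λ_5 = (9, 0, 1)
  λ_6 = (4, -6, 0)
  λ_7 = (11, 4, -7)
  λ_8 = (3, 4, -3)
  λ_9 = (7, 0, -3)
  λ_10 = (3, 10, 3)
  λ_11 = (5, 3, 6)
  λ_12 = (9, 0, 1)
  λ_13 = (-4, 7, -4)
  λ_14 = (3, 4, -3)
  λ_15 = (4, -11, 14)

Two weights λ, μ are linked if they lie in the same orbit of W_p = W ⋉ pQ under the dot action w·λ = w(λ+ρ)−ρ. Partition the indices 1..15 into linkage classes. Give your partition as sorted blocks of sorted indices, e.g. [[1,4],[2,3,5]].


Dynkin diagram of C (from the 4 off-diagonal −1 entries): A_3.

Folding the 15 weights λ_j+ρ into Ā_13 (reps in the given 3-coord order):

  λ_1 → (6, 0, 3)
  λ_2 → (6, 1, 2)
  λ_3 → (2, 5, 2)
  λ_4 → (2, 5, 2)
  λ_5 → (10, 1, 2)
  λ_6 → (0, 5, 1)
  λ_7 → (6, 1, 2)
  λ_8 → (2, 5, 2)
  λ_9 → (6, 1, 2)
  λ_10 → (2, 5, 2)
  λ_11 → (6, 0, 3)
  λ_12 → (10, 1, 2)
  λ_13 → (3, 2, 3)
  λ_14 → (2, 5, 2)
  λ_15 → (3, 2, 3)

6 distinct reps among the 15 weights ⇒ 6 W_13-linkage classes:

[[1, 11], [2, 7, 9], [3, 4, 8, 10, 14], [5, 12], [6], [13, 15]]


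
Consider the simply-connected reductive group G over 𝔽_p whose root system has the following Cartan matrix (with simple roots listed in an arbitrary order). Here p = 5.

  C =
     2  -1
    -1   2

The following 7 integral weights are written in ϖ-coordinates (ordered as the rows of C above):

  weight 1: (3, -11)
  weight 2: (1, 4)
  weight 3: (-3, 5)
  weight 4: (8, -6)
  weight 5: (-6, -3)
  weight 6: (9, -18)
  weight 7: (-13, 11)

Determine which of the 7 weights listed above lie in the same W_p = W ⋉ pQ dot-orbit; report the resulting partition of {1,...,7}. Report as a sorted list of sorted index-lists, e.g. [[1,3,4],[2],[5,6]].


Dynkin diagram of C (from the 2 off-diagonal −1 entries): A_2.

λ_j+ρ reflected into Ā_5 (⟨·,θ^∨⟩≤5); 2-tuples as given:

  [1] (0, 1) · [2] (0, 3) · [3] (1, 3) · [4] (0, 1) · [5] (0, 3) · [6] (0, 3) · [7] (0, 3)

These 7 weights hit 3 W_5-dot-orbits; sizes (2, 4, 1):

[[1, 4], [2, 5, 6, 7], [3]]


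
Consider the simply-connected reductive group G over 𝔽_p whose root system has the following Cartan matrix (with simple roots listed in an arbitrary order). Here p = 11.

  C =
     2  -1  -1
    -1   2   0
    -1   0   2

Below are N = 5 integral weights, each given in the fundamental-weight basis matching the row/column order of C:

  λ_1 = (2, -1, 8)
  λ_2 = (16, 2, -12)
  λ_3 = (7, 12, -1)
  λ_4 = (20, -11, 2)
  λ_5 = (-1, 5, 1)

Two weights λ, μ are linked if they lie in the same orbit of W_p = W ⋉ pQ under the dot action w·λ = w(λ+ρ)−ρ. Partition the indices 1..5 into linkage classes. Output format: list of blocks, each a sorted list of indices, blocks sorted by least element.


A_3 Cartan matrix, 3 simple roots permuted; ρ=(1,1,1).

Folding the 5 weights λ_j+ρ into Ā_11 (reps in the given 3-coord order):

  [1] (2, 1, 8)
  [2] (0, 6, 2)
  [3] (2, 1, 8)
  [4] (2, 1, 8)
  [5] (0, 6, 2)

Grouping the 5 weights by Ā_11-representative: 2 linkage classes.

[[1, 3, 4], [2, 5]]


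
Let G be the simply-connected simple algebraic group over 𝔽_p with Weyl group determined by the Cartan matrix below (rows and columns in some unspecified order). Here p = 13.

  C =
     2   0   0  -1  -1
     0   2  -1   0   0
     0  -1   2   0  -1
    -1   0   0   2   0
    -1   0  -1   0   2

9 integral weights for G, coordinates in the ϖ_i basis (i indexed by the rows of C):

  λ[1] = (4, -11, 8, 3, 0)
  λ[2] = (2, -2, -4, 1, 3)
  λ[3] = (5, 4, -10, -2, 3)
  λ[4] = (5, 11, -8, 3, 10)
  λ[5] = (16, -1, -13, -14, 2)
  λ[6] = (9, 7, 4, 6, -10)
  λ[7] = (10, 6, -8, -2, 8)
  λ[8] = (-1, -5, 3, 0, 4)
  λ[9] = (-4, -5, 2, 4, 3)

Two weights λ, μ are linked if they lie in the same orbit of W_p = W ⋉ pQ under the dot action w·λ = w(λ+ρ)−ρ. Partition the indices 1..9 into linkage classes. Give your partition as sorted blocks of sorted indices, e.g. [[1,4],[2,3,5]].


Cartan matrix: type A_5 (|W|=720); un-permuting the 5 rows.

Alcove-folded reps (p=13, 9 weights, presented ϖ-order):

  λ_1 → (3, 3, 1, 2, 0)
  λ_2 → (3, 3, 1, 2, 0)
  λ_3 → (0, 4, 0, 1, 5)
  λ_4 → (3, 3, 1, 2, 0)
  λ_5 → (0, 4, 0, 1, 5)
  λ_6 → (0, 4, 0, 1, 5)
  λ_7 → (4, 1, 0, 0, 2)
  λ_8 → (0, 4, 0, 1, 5)
  λ_9 → (3, 3, 1, 2, 0)

3 distinct reps among the 9 weights ⇒ 3 W_13-linkage classes:

[[1, 2, 4, 9], [3, 5, 6, 8], [7]]


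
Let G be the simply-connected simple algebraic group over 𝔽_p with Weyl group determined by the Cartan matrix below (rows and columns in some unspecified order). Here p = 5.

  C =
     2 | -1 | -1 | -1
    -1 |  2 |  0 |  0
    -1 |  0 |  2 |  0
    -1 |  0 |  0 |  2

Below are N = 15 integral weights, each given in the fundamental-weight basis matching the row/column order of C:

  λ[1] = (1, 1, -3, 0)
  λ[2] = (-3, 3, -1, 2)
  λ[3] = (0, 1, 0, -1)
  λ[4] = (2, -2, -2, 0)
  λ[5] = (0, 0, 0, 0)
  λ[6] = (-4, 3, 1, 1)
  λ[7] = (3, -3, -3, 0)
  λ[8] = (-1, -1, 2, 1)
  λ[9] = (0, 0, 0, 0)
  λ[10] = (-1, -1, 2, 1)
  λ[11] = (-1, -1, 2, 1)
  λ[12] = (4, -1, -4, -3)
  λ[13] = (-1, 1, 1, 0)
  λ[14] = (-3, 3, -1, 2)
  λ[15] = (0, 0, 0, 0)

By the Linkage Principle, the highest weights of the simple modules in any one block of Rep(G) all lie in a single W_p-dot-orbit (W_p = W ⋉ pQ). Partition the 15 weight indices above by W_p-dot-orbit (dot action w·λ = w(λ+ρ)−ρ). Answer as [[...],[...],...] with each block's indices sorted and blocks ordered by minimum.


D_4 Cartan matrix, 4 simple roots permuted; ρ=(1,1,1,1).

Alcove-folded reps (p=5, 15 weights, presented ϖ-order):

  1: (0, 2, 2, 1)
  2: (0, 2, 2, 1)
  3: (1, 2, 1, 0)
  4: (1, 1, 1, 1)
  5: (1, 1, 1, 1)
  6: (1, 1, 1, 1)
  7: (0, 2, 2, 1)
  8: (0, 0, 3, 2)
  9: (1, 1, 1, 1)
  10: (0, 0, 3, 2)
  11: (0, 0, 3, 2)
  12: (0, 0, 3, 2)
  13: (0, 2, 2, 1)
  14: (0, 2, 2, 1)
  15: (1, 1, 1, 1)

Grouping the 15 weights by Ā_5-representative: 4 linkage classes.

[[1, 2, 7, 13, 14], [3], [4, 5, 6, 9, 15], [8, 10, 11, 12]]


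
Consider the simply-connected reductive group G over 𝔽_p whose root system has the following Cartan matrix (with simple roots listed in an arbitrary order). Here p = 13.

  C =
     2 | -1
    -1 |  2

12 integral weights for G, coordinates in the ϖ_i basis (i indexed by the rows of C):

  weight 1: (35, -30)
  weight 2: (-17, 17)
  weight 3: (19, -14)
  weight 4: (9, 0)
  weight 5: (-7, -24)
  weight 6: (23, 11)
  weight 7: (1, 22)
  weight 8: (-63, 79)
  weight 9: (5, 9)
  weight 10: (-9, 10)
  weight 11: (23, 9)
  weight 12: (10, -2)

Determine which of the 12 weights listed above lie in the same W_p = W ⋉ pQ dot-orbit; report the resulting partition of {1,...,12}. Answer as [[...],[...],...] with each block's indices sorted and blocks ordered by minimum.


A_2 Cartan matrix, 2 simple roots permuted; ρ=(1,1).

Folding the 12 weights λ_j+ρ into Ā_13 (reps in the given 2-coord order):

  1: (3, 7);  2: (8, 3);  3: (0, 6);  4: (10, 1);  5: (3, 7);  6: (10, 1);  7: (10, 1);  8: (8, 3);  9: (3, 7);  10: (8, 3);  11: (8, 3);  12: (10, 1)

Linkage partition of the 12 weights (4 classes, p=13):

[[1, 5, 9], [2, 8, 10, 11], [3], [4, 6, 7, 12]]


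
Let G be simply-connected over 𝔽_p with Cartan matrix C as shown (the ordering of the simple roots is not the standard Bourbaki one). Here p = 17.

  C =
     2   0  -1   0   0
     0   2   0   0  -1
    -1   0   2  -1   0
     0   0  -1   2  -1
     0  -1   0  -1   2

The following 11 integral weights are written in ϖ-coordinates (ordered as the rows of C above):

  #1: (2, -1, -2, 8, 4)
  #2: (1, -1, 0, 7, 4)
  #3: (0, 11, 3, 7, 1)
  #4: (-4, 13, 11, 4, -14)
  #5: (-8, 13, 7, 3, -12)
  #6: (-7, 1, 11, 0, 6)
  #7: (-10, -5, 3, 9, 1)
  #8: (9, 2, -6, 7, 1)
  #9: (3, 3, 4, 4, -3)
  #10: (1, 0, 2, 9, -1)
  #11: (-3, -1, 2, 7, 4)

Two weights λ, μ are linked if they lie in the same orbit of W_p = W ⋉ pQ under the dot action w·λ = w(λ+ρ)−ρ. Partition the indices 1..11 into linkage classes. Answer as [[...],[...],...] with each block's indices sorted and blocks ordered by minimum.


Root system A_5: the 5×5 matrix C matches after relabeling.

W_17-reps of the 11 weights in Ā_17 (same 5-coord order as C):

  λ_1+ρ ↦ (2, 0, 1, 8, 5)
  λ_2+ρ ↦ (2, 0, 1, 8, 5)
  λ_3+ρ ↦ (4, 2, 5, 3, 2)
  λ_4+ρ ↦ (2, 0, 1, 8, 5)
  λ_5+ρ ↦ (1, 3, 6, 1, 4)
  λ_6+ρ ↦ (1, 3, 6, 1, 4)
  λ_7+ρ ↦ (4, 2, 5, 3, 2)
  λ_8+ρ ↦ (4, 2, 5, 3, 2)
  λ_9+ρ ↦ (4, 2, 5, 3, 2)
  λ_10+ρ ↦ (2, 1, 3, 10, 0)
  λ_11+ρ ↦ (2, 0, 1, 8, 5)

These 11 weights hit 4 W_17-dot-orbits; sizes (4, 4, 2, 1):

[[1, 2, 4, 11], [3, 7, 8, 9], [5, 6], [10]]


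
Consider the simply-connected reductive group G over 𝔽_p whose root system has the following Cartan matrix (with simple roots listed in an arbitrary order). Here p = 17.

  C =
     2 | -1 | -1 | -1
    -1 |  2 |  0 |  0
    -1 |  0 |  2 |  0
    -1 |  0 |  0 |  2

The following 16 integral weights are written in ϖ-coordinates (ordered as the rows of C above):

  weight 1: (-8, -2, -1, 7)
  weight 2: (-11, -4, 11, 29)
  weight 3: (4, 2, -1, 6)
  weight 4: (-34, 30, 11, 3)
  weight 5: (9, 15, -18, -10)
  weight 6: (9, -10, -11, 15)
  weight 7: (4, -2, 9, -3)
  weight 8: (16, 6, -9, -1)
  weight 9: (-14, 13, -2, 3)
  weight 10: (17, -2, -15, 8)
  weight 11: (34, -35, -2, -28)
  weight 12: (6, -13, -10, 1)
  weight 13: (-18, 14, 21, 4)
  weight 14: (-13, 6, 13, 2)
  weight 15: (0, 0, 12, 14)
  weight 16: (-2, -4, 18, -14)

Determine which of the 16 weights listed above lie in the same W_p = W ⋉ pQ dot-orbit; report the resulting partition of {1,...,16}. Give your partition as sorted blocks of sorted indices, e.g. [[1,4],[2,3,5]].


Dynkin diagram of C (from the 6 off-diagonal −1 entries): D_4.

Folding the 16 weights λ_j+ρ into Ā_17 (reps in the given 4-coord order):

    1: (0, 0, 1, 7)
    2: (2, 1, 10, 2)
    3: (2, 3, 0, 7)
    4: (2, 1, 10, 2)
    5: (0, 0, 1, 7)
    6: (0, 0, 1, 7)
    7: (2, 1, 10, 2)
    8: (0, 0, 1, 7)
    9: (0, 9, 4, 1)
    10: (0, 9, 4, 1)
    11: (0, 0, 1, 7)
    12: (2, 3, 0, 7)
    13: (2, 3, 0, 7)
    14: (2, 3, 0, 7)
    15: (1, 12, 0, 2)
    16: (1, 12, 0, 2)

5 distinct reps among the 16 weights ⇒ 5 W_17-linkage classes:

[[1, 5, 6, 8, 11], [2, 4, 7], [3, 12, 13, 14], [9, 10], [15, 16]]


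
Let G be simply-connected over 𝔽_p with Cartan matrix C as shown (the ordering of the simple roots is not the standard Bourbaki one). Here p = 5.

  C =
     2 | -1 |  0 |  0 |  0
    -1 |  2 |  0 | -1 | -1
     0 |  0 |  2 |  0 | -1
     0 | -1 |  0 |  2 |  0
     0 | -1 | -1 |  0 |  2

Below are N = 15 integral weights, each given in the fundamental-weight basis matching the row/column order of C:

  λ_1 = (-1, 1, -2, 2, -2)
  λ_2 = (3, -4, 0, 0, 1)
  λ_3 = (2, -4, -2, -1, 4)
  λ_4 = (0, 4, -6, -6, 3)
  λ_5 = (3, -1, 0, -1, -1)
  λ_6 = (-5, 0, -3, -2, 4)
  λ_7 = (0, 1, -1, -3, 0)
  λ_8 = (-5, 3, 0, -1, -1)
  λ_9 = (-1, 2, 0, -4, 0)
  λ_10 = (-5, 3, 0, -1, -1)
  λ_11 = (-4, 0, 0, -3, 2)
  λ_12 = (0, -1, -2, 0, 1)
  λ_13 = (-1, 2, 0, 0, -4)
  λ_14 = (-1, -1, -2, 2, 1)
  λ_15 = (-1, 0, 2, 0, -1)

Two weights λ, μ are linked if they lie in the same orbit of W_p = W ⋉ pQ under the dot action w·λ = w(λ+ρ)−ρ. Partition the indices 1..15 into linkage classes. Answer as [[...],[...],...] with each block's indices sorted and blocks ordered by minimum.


Cartan matrix: type D_5 (|W|=1920); un-permuting the 5 rows.

Alcove-folded reps (p=5, 15 weights, presented ϖ-order):

  λ_1+ρ ↦ (0, 0, 1, 3, 0);  λ_2+ρ ↦ (1, 0, 0, 2, 1);  λ_3+ρ ↦ (0, 0, 1, 3, 0);  λ_4+ρ ↦ (4, 0, 1, 0, 0);  λ_5+ρ ↦ (4, 0, 1, 0, 0);  λ_6+ρ ↦ (0, 0, 1, 3, 0);  λ_7+ρ ↦ (1, 0, 0, 2, 1);  λ_8+ρ ↦ (4, 0, 1, 0, 0);  λ_9+ρ ↦ (0, 0, 1, 3, 0);  λ_10+ρ ↦ (4, 0, 1, 0, 0);  λ_11+ρ ↦ (1, 0, 0, 2, 1);  λ_12+ρ ↦ (1, 0, 1, 1, 1);  λ_13+ρ ↦ (0, 0, 2, 1, 1);  λ_14+ρ ↦ (0, 0, 1, 3, 0);  λ_15+ρ ↦ (0, 0, 2, 1, 1)

Linkage partition of the 15 weights (5 classes, p=5):

[[1, 3, 6, 9, 14], [2, 7, 11], [4, 5, 8, 10], [12], [13, 15]]


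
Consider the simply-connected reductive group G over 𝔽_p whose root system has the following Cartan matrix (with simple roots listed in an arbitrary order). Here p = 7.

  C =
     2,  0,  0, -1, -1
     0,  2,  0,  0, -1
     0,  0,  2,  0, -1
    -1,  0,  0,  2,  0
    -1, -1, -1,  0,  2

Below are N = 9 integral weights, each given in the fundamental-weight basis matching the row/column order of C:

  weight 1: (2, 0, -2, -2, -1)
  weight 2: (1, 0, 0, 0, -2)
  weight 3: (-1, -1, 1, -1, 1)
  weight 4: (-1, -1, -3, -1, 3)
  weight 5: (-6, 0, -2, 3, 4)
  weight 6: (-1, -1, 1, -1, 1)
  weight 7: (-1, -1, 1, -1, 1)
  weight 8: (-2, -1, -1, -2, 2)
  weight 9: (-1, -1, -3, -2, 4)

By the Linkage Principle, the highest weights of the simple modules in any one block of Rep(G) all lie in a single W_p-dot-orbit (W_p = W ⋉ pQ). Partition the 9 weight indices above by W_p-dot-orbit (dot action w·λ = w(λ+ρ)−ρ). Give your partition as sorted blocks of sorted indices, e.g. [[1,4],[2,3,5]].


C ↔ D_5 under row/col permutation; |W(D_5)| = 1920.

Ā_7 reps of the 9 weights (D_5, coords as presented):

  [1] (1, 0, 0, 1, 1) · [2] (1, 0, 0, 1, 1) · [3] (0, 0, 2, 0, 2) · [4] (0, 0, 2, 0, 2) · [5] (1, 0, 0, 1, 1) · [6] (0, 0, 2, 0, 2) · [7] (0, 0, 2, 0, 2) · [8] (1, 0, 0, 1, 1) · [9] (0, 0, 2, 0, 2)

2 distinct reps among the 9 weights ⇒ 2 W_7-linkage classes:

[[1, 2, 5, 8], [3, 4, 6, 7, 9]]


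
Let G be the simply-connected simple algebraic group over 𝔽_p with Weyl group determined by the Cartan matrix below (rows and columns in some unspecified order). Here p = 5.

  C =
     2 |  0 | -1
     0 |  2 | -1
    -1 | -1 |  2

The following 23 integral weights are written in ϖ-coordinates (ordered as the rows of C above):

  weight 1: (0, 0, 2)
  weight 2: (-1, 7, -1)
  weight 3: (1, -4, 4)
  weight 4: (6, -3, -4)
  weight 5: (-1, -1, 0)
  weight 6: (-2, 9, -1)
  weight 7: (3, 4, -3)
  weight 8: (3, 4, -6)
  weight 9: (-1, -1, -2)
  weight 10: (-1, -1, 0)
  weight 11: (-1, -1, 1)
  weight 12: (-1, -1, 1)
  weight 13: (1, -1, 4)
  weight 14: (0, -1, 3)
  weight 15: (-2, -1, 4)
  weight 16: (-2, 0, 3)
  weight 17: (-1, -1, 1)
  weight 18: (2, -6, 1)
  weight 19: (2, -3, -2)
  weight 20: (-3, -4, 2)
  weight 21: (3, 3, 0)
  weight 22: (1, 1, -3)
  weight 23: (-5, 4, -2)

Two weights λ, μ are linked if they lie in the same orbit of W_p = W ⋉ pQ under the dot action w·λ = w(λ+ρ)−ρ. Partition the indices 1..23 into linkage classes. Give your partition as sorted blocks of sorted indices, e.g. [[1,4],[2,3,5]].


Root system A_3: the 3×3 matrix C matches after relabeling.

Folding the 23 weights λ_j+ρ into Ā_5 (reps in the given 3-coord order):

  1: (1, 1, 3)
  2: (0, 2, 3)
  3: (0, 1, 2)
  4: (0, 1, 2)
  5: (0, 0, 1)
  6: (1, 0, 4)
  7: (0, 1, 2)
  8: (1, 0, 4)
  9: (0, 0, 1)
  10: (0, 0, 1)
  11: (0, 0, 2)
  12: (0, 0, 2)
  13: (0, 2, 3)
  14: (1, 0, 4)
  15: (1, 0, 4)
  16: (1, 1, 3)
  17: (0, 0, 2)
  18: (0, 2, 3)
  19: (0, 1, 2)
  20: (0, 1, 2)
  21: (0, 0, 1)
  22: (0, 0, 2)
  23: (1, 0, 4)

Partition of {1..23} into 6 W_5-dot-orbits:

[[1, 16], [2, 13, 18], [3, 4, 7, 19, 20], [5, 9, 10, 21], [6, 8, 14, 15, 23], [11, 12, 17, 22]]
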